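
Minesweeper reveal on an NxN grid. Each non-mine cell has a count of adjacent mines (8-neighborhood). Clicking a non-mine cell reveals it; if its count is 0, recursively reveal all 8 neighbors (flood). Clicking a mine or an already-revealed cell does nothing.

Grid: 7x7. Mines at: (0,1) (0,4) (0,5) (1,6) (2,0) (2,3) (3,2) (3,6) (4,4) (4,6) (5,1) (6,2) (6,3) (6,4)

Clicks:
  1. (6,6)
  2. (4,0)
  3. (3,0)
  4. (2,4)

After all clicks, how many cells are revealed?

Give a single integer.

Answer: 7

Derivation:
Click 1 (6,6) count=0: revealed 4 new [(5,5) (5,6) (6,5) (6,6)] -> total=4
Click 2 (4,0) count=1: revealed 1 new [(4,0)] -> total=5
Click 3 (3,0) count=1: revealed 1 new [(3,0)] -> total=6
Click 4 (2,4) count=1: revealed 1 new [(2,4)] -> total=7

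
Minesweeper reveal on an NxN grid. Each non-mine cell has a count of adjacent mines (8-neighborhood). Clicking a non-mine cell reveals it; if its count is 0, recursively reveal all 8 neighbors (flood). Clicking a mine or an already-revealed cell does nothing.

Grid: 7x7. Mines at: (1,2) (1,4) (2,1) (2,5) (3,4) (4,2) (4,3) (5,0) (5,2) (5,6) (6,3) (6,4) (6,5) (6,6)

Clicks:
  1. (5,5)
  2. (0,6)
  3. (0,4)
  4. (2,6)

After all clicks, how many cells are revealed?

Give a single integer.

Answer: 7

Derivation:
Click 1 (5,5) count=4: revealed 1 new [(5,5)] -> total=1
Click 2 (0,6) count=0: revealed 4 new [(0,5) (0,6) (1,5) (1,6)] -> total=5
Click 3 (0,4) count=1: revealed 1 new [(0,4)] -> total=6
Click 4 (2,6) count=1: revealed 1 new [(2,6)] -> total=7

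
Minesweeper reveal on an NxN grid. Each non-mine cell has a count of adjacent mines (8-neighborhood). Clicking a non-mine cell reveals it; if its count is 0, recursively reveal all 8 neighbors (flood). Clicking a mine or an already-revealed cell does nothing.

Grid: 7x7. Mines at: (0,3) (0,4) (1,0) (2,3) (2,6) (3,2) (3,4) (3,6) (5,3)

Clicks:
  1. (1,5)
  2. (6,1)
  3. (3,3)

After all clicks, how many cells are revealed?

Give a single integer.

Click 1 (1,5) count=2: revealed 1 new [(1,5)] -> total=1
Click 2 (6,1) count=0: revealed 13 new [(2,0) (2,1) (3,0) (3,1) (4,0) (4,1) (4,2) (5,0) (5,1) (5,2) (6,0) (6,1) (6,2)] -> total=14
Click 3 (3,3) count=3: revealed 1 new [(3,3)] -> total=15

Answer: 15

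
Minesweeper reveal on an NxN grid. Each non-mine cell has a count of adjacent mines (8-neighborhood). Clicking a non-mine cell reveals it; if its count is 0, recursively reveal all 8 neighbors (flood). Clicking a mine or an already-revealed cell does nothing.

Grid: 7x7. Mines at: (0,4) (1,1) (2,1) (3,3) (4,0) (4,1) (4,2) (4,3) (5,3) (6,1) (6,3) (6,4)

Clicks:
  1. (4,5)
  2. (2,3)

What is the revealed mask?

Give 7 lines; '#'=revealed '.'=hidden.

Click 1 (4,5) count=0: revealed 19 new [(0,5) (0,6) (1,4) (1,5) (1,6) (2,4) (2,5) (2,6) (3,4) (3,5) (3,6) (4,4) (4,5) (4,6) (5,4) (5,5) (5,6) (6,5) (6,6)] -> total=19
Click 2 (2,3) count=1: revealed 1 new [(2,3)] -> total=20

Answer: .....##
....###
...####
....###
....###
....###
.....##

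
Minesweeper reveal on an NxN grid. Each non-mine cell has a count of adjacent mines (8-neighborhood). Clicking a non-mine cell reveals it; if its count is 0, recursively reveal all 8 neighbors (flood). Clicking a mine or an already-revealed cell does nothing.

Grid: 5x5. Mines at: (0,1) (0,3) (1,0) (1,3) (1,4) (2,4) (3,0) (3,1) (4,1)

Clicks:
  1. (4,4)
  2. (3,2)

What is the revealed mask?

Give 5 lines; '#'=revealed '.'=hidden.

Click 1 (4,4) count=0: revealed 6 new [(3,2) (3,3) (3,4) (4,2) (4,3) (4,4)] -> total=6
Click 2 (3,2) count=2: revealed 0 new [(none)] -> total=6

Answer: .....
.....
.....
..###
..###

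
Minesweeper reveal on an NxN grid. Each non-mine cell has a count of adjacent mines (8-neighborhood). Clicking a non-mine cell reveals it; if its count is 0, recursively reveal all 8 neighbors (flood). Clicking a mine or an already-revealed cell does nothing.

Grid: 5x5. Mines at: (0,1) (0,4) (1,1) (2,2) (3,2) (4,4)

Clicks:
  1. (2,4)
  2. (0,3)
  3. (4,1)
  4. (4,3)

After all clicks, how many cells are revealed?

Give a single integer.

Click 1 (2,4) count=0: revealed 6 new [(1,3) (1,4) (2,3) (2,4) (3,3) (3,4)] -> total=6
Click 2 (0,3) count=1: revealed 1 new [(0,3)] -> total=7
Click 3 (4,1) count=1: revealed 1 new [(4,1)] -> total=8
Click 4 (4,3) count=2: revealed 1 new [(4,3)] -> total=9

Answer: 9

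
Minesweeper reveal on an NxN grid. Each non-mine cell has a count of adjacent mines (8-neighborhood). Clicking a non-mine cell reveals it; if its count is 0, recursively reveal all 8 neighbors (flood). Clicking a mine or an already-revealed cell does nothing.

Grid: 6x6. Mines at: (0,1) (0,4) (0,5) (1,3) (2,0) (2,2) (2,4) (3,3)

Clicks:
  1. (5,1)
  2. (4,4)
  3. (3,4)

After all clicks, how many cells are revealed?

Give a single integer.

Click 1 (5,1) count=0: revealed 17 new [(3,0) (3,1) (3,2) (3,4) (3,5) (4,0) (4,1) (4,2) (4,3) (4,4) (4,5) (5,0) (5,1) (5,2) (5,3) (5,4) (5,5)] -> total=17
Click 2 (4,4) count=1: revealed 0 new [(none)] -> total=17
Click 3 (3,4) count=2: revealed 0 new [(none)] -> total=17

Answer: 17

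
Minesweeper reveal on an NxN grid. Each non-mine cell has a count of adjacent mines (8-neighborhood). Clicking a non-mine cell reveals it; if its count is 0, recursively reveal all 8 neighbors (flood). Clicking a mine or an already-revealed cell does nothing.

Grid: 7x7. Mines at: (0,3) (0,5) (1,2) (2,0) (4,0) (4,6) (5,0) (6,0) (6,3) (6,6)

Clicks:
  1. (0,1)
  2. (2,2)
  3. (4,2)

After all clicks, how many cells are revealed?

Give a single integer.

Click 1 (0,1) count=1: revealed 1 new [(0,1)] -> total=1
Click 2 (2,2) count=1: revealed 1 new [(2,2)] -> total=2
Click 3 (4,2) count=0: revealed 25 new [(1,3) (1,4) (1,5) (1,6) (2,1) (2,3) (2,4) (2,5) (2,6) (3,1) (3,2) (3,3) (3,4) (3,5) (3,6) (4,1) (4,2) (4,3) (4,4) (4,5) (5,1) (5,2) (5,3) (5,4) (5,5)] -> total=27

Answer: 27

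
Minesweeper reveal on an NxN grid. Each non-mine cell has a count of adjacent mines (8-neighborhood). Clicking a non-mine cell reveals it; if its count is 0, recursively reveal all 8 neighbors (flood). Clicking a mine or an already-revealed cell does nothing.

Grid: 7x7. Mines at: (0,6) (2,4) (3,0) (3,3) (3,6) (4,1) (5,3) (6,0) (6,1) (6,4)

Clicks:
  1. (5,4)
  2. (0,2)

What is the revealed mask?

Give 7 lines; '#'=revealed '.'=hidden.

Answer: ######.
######.
####...
.......
.......
....#..
.......

Derivation:
Click 1 (5,4) count=2: revealed 1 new [(5,4)] -> total=1
Click 2 (0,2) count=0: revealed 16 new [(0,0) (0,1) (0,2) (0,3) (0,4) (0,5) (1,0) (1,1) (1,2) (1,3) (1,4) (1,5) (2,0) (2,1) (2,2) (2,3)] -> total=17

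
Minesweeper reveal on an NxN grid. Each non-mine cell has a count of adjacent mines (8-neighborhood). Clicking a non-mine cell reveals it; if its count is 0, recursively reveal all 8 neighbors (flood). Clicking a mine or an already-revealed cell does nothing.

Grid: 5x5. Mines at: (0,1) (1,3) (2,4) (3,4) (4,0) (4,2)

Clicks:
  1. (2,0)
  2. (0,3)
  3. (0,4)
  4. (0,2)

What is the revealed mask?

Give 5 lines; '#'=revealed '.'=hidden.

Answer: ..###
###..
###..
###..
.....

Derivation:
Click 1 (2,0) count=0: revealed 9 new [(1,0) (1,1) (1,2) (2,0) (2,1) (2,2) (3,0) (3,1) (3,2)] -> total=9
Click 2 (0,3) count=1: revealed 1 new [(0,3)] -> total=10
Click 3 (0,4) count=1: revealed 1 new [(0,4)] -> total=11
Click 4 (0,2) count=2: revealed 1 new [(0,2)] -> total=12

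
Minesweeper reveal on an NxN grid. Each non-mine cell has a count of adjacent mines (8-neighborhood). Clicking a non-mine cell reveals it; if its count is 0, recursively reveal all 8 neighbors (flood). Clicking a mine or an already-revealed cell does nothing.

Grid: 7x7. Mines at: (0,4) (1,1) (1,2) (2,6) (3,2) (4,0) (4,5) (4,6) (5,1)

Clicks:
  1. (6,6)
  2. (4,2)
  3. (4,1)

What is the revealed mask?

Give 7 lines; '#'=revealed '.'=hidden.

Click 1 (6,6) count=0: revealed 13 new [(4,2) (4,3) (4,4) (5,2) (5,3) (5,4) (5,5) (5,6) (6,2) (6,3) (6,4) (6,5) (6,6)] -> total=13
Click 2 (4,2) count=2: revealed 0 new [(none)] -> total=13
Click 3 (4,1) count=3: revealed 1 new [(4,1)] -> total=14

Answer: .......
.......
.......
.......
.####..
..#####
..#####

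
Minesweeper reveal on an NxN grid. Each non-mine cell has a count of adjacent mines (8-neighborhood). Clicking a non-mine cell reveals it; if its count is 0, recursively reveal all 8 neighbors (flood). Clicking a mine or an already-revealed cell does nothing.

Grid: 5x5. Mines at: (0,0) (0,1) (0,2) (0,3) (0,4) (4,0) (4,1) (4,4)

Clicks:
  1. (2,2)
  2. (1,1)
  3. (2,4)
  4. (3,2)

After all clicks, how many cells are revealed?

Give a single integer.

Answer: 15

Derivation:
Click 1 (2,2) count=0: revealed 15 new [(1,0) (1,1) (1,2) (1,3) (1,4) (2,0) (2,1) (2,2) (2,3) (2,4) (3,0) (3,1) (3,2) (3,3) (3,4)] -> total=15
Click 2 (1,1) count=3: revealed 0 new [(none)] -> total=15
Click 3 (2,4) count=0: revealed 0 new [(none)] -> total=15
Click 4 (3,2) count=1: revealed 0 new [(none)] -> total=15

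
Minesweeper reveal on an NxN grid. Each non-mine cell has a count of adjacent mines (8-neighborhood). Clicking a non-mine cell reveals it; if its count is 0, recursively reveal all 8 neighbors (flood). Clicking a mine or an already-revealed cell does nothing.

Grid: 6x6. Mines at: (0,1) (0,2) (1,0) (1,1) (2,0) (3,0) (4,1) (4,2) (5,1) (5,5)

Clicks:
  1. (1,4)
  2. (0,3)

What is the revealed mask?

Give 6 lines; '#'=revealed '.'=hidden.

Answer: ...###
..####
..####
..####
...###
......

Derivation:
Click 1 (1,4) count=0: revealed 18 new [(0,3) (0,4) (0,5) (1,2) (1,3) (1,4) (1,5) (2,2) (2,3) (2,4) (2,5) (3,2) (3,3) (3,4) (3,5) (4,3) (4,4) (4,5)] -> total=18
Click 2 (0,3) count=1: revealed 0 new [(none)] -> total=18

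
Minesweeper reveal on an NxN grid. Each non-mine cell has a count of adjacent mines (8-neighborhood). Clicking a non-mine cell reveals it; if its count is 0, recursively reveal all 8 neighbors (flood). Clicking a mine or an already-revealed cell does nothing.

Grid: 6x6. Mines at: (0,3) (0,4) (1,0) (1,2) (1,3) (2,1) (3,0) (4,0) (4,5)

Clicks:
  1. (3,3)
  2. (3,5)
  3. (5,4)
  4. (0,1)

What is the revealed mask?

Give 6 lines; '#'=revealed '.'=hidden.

Answer: .#....
......
..###.
.#####
.####.
.####.

Derivation:
Click 1 (3,3) count=0: revealed 15 new [(2,2) (2,3) (2,4) (3,1) (3,2) (3,3) (3,4) (4,1) (4,2) (4,3) (4,4) (5,1) (5,2) (5,3) (5,4)] -> total=15
Click 2 (3,5) count=1: revealed 1 new [(3,5)] -> total=16
Click 3 (5,4) count=1: revealed 0 new [(none)] -> total=16
Click 4 (0,1) count=2: revealed 1 new [(0,1)] -> total=17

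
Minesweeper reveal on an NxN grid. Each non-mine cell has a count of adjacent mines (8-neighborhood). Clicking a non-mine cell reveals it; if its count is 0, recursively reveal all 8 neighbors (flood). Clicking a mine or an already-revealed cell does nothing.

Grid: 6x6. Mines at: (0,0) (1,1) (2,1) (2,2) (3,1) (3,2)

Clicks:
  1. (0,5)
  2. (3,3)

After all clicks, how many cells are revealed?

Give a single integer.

Click 1 (0,5) count=0: revealed 26 new [(0,2) (0,3) (0,4) (0,5) (1,2) (1,3) (1,4) (1,5) (2,3) (2,4) (2,5) (3,3) (3,4) (3,5) (4,0) (4,1) (4,2) (4,3) (4,4) (4,5) (5,0) (5,1) (5,2) (5,3) (5,4) (5,5)] -> total=26
Click 2 (3,3) count=2: revealed 0 new [(none)] -> total=26

Answer: 26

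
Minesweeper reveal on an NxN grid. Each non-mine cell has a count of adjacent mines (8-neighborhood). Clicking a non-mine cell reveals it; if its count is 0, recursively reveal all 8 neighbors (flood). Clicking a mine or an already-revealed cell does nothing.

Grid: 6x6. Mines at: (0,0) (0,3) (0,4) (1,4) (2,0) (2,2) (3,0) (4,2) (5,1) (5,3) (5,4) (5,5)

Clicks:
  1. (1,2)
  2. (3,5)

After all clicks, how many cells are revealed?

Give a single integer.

Answer: 10

Derivation:
Click 1 (1,2) count=2: revealed 1 new [(1,2)] -> total=1
Click 2 (3,5) count=0: revealed 9 new [(2,3) (2,4) (2,5) (3,3) (3,4) (3,5) (4,3) (4,4) (4,5)] -> total=10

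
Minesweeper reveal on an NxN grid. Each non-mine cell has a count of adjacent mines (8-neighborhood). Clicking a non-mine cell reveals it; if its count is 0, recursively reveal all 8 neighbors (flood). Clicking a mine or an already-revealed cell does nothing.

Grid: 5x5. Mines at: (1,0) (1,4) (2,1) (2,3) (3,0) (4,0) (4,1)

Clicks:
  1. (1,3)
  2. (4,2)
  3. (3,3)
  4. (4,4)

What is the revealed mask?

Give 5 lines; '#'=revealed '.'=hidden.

Click 1 (1,3) count=2: revealed 1 new [(1,3)] -> total=1
Click 2 (4,2) count=1: revealed 1 new [(4,2)] -> total=2
Click 3 (3,3) count=1: revealed 1 new [(3,3)] -> total=3
Click 4 (4,4) count=0: revealed 4 new [(3,2) (3,4) (4,3) (4,4)] -> total=7

Answer: .....
...#.
.....
..###
..###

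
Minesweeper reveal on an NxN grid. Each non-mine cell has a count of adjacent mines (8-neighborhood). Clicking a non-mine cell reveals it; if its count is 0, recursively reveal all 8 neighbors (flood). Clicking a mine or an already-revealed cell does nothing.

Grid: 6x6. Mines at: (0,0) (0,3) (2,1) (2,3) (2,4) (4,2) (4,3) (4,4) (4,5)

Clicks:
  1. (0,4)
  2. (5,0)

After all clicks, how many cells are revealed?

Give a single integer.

Answer: 7

Derivation:
Click 1 (0,4) count=1: revealed 1 new [(0,4)] -> total=1
Click 2 (5,0) count=0: revealed 6 new [(3,0) (3,1) (4,0) (4,1) (5,0) (5,1)] -> total=7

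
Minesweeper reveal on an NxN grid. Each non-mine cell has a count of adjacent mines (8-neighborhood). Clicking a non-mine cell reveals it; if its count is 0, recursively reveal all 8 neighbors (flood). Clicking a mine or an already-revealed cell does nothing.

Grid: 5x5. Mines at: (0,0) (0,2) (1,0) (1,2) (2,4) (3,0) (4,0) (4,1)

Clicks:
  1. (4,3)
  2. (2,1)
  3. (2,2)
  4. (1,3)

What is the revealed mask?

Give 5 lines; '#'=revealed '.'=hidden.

Click 1 (4,3) count=0: revealed 6 new [(3,2) (3,3) (3,4) (4,2) (4,3) (4,4)] -> total=6
Click 2 (2,1) count=3: revealed 1 new [(2,1)] -> total=7
Click 3 (2,2) count=1: revealed 1 new [(2,2)] -> total=8
Click 4 (1,3) count=3: revealed 1 new [(1,3)] -> total=9

Answer: .....
...#.
.##..
..###
..###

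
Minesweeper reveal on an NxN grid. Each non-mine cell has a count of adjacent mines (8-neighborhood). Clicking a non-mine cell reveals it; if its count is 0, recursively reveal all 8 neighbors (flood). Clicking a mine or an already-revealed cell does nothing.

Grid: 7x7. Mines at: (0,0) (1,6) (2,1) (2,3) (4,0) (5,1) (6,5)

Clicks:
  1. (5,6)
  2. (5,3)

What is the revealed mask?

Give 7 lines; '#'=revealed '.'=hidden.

Click 1 (5,6) count=1: revealed 1 new [(5,6)] -> total=1
Click 2 (5,3) count=0: revealed 20 new [(2,4) (2,5) (2,6) (3,2) (3,3) (3,4) (3,5) (3,6) (4,2) (4,3) (4,4) (4,5) (4,6) (5,2) (5,3) (5,4) (5,5) (6,2) (6,3) (6,4)] -> total=21

Answer: .......
.......
....###
..#####
..#####
..#####
..###..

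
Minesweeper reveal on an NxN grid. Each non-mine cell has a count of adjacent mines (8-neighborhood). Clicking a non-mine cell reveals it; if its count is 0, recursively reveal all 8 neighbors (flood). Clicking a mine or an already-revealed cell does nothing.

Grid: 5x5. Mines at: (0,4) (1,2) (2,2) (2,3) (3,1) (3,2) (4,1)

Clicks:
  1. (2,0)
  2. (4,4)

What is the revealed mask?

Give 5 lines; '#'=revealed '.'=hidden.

Answer: .....
.....
#....
...##
...##

Derivation:
Click 1 (2,0) count=1: revealed 1 new [(2,0)] -> total=1
Click 2 (4,4) count=0: revealed 4 new [(3,3) (3,4) (4,3) (4,4)] -> total=5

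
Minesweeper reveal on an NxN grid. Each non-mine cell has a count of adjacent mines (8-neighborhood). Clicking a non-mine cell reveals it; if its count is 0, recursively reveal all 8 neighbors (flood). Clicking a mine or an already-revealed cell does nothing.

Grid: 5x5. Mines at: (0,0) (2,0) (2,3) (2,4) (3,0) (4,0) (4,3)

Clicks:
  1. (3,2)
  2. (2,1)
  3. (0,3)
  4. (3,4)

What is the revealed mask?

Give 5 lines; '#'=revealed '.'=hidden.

Answer: .####
.####
.#...
..#.#
.....

Derivation:
Click 1 (3,2) count=2: revealed 1 new [(3,2)] -> total=1
Click 2 (2,1) count=2: revealed 1 new [(2,1)] -> total=2
Click 3 (0,3) count=0: revealed 8 new [(0,1) (0,2) (0,3) (0,4) (1,1) (1,2) (1,3) (1,4)] -> total=10
Click 4 (3,4) count=3: revealed 1 new [(3,4)] -> total=11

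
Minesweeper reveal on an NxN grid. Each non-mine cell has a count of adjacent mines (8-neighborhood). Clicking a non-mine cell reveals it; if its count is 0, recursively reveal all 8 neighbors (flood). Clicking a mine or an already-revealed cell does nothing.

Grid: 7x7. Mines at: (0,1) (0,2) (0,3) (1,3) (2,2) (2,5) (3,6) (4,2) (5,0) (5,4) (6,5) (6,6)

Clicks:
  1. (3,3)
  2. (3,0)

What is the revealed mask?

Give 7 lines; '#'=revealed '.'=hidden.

Answer: .......
##.....
##.....
##.#...
##.....
.......
.......

Derivation:
Click 1 (3,3) count=2: revealed 1 new [(3,3)] -> total=1
Click 2 (3,0) count=0: revealed 8 new [(1,0) (1,1) (2,0) (2,1) (3,0) (3,1) (4,0) (4,1)] -> total=9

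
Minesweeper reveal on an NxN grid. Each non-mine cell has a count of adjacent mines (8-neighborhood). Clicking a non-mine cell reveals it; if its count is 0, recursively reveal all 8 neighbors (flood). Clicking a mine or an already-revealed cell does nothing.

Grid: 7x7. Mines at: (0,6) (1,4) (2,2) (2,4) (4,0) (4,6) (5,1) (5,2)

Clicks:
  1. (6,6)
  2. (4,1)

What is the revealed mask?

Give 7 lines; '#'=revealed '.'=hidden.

Answer: .......
.......
.......
...###.
.#.###.
...####
...####

Derivation:
Click 1 (6,6) count=0: revealed 14 new [(3,3) (3,4) (3,5) (4,3) (4,4) (4,5) (5,3) (5,4) (5,5) (5,6) (6,3) (6,4) (6,5) (6,6)] -> total=14
Click 2 (4,1) count=3: revealed 1 new [(4,1)] -> total=15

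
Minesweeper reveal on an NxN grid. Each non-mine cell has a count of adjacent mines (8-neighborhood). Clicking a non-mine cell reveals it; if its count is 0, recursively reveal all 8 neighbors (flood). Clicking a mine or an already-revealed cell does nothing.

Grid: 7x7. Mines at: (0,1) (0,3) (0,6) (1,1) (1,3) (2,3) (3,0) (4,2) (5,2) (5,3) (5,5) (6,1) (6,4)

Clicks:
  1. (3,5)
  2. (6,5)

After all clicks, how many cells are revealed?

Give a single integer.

Answer: 13

Derivation:
Click 1 (3,5) count=0: revealed 12 new [(1,4) (1,5) (1,6) (2,4) (2,5) (2,6) (3,4) (3,5) (3,6) (4,4) (4,5) (4,6)] -> total=12
Click 2 (6,5) count=2: revealed 1 new [(6,5)] -> total=13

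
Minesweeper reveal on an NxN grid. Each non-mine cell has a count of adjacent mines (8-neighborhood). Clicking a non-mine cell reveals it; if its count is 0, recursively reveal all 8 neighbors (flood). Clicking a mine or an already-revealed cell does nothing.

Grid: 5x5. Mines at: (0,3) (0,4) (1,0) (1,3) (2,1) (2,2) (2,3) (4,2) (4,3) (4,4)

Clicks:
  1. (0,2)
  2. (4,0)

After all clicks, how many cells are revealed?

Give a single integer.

Click 1 (0,2) count=2: revealed 1 new [(0,2)] -> total=1
Click 2 (4,0) count=0: revealed 4 new [(3,0) (3,1) (4,0) (4,1)] -> total=5

Answer: 5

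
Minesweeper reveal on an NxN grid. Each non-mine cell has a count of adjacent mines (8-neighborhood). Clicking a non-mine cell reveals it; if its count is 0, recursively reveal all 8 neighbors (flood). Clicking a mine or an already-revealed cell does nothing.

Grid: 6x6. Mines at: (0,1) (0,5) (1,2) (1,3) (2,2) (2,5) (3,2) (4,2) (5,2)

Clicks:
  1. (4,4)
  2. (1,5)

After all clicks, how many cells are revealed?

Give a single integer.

Answer: 10

Derivation:
Click 1 (4,4) count=0: revealed 9 new [(3,3) (3,4) (3,5) (4,3) (4,4) (4,5) (5,3) (5,4) (5,5)] -> total=9
Click 2 (1,5) count=2: revealed 1 new [(1,5)] -> total=10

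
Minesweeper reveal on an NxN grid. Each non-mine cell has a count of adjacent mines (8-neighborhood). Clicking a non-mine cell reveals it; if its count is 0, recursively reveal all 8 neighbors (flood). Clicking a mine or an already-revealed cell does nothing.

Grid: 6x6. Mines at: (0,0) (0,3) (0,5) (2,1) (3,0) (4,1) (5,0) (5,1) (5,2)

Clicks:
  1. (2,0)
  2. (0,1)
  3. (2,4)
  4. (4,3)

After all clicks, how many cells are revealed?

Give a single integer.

Answer: 21

Derivation:
Click 1 (2,0) count=2: revealed 1 new [(2,0)] -> total=1
Click 2 (0,1) count=1: revealed 1 new [(0,1)] -> total=2
Click 3 (2,4) count=0: revealed 19 new [(1,2) (1,3) (1,4) (1,5) (2,2) (2,3) (2,4) (2,5) (3,2) (3,3) (3,4) (3,5) (4,2) (4,3) (4,4) (4,5) (5,3) (5,4) (5,5)] -> total=21
Click 4 (4,3) count=1: revealed 0 new [(none)] -> total=21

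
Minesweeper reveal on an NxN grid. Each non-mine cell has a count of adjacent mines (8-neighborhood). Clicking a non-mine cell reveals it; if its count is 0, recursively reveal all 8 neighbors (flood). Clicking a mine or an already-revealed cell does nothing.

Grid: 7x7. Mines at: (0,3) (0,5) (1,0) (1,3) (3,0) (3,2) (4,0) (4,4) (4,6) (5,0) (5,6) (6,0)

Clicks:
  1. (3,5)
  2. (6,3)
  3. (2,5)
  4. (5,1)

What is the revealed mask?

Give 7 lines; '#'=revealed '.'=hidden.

Answer: .......
....###
....###
....###
.###...
.#####.
.#####.

Derivation:
Click 1 (3,5) count=2: revealed 1 new [(3,5)] -> total=1
Click 2 (6,3) count=0: revealed 13 new [(4,1) (4,2) (4,3) (5,1) (5,2) (5,3) (5,4) (5,5) (6,1) (6,2) (6,3) (6,4) (6,5)] -> total=14
Click 3 (2,5) count=0: revealed 8 new [(1,4) (1,5) (1,6) (2,4) (2,5) (2,6) (3,4) (3,6)] -> total=22
Click 4 (5,1) count=3: revealed 0 new [(none)] -> total=22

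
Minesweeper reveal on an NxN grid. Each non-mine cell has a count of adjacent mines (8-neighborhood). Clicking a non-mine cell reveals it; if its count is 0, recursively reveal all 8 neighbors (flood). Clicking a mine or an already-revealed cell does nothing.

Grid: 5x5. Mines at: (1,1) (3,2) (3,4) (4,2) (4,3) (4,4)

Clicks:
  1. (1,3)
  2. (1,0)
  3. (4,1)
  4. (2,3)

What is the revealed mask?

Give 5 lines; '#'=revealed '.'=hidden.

Answer: ..###
#.###
..###
.....
.#...

Derivation:
Click 1 (1,3) count=0: revealed 9 new [(0,2) (0,3) (0,4) (1,2) (1,3) (1,4) (2,2) (2,3) (2,4)] -> total=9
Click 2 (1,0) count=1: revealed 1 new [(1,0)] -> total=10
Click 3 (4,1) count=2: revealed 1 new [(4,1)] -> total=11
Click 4 (2,3) count=2: revealed 0 new [(none)] -> total=11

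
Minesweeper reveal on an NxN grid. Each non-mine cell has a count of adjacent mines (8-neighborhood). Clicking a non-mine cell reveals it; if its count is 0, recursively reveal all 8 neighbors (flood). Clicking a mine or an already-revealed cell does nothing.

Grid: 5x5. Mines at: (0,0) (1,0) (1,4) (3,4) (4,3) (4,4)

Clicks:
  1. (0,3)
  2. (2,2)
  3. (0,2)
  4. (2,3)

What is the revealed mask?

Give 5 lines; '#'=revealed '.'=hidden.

Answer: .###.
.###.
####.
####.
###..

Derivation:
Click 1 (0,3) count=1: revealed 1 new [(0,3)] -> total=1
Click 2 (2,2) count=0: revealed 16 new [(0,1) (0,2) (1,1) (1,2) (1,3) (2,0) (2,1) (2,2) (2,3) (3,0) (3,1) (3,2) (3,3) (4,0) (4,1) (4,2)] -> total=17
Click 3 (0,2) count=0: revealed 0 new [(none)] -> total=17
Click 4 (2,3) count=2: revealed 0 new [(none)] -> total=17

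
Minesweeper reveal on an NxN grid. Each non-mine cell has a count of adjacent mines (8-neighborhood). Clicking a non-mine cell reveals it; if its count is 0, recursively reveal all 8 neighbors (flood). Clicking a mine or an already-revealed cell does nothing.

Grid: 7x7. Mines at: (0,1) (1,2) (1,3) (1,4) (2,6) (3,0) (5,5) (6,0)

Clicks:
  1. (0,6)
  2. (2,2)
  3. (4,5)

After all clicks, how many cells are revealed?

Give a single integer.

Answer: 6

Derivation:
Click 1 (0,6) count=0: revealed 4 new [(0,5) (0,6) (1,5) (1,6)] -> total=4
Click 2 (2,2) count=2: revealed 1 new [(2,2)] -> total=5
Click 3 (4,5) count=1: revealed 1 new [(4,5)] -> total=6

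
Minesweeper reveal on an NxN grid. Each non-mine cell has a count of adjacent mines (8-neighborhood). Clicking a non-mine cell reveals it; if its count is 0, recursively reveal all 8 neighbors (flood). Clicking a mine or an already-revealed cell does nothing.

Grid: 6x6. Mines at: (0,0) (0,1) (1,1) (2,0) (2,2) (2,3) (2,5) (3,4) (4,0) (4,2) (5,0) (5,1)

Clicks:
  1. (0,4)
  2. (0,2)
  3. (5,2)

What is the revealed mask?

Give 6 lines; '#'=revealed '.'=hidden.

Answer: ..####
..####
......
......
......
..#...

Derivation:
Click 1 (0,4) count=0: revealed 8 new [(0,2) (0,3) (0,4) (0,5) (1,2) (1,3) (1,4) (1,5)] -> total=8
Click 2 (0,2) count=2: revealed 0 new [(none)] -> total=8
Click 3 (5,2) count=2: revealed 1 new [(5,2)] -> total=9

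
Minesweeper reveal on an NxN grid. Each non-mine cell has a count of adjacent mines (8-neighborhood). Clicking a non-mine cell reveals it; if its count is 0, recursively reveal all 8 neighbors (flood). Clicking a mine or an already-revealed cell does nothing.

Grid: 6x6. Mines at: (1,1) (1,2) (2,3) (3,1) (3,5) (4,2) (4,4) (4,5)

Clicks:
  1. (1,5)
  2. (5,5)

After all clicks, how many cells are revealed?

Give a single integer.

Click 1 (1,5) count=0: revealed 8 new [(0,3) (0,4) (0,5) (1,3) (1,4) (1,5) (2,4) (2,5)] -> total=8
Click 2 (5,5) count=2: revealed 1 new [(5,5)] -> total=9

Answer: 9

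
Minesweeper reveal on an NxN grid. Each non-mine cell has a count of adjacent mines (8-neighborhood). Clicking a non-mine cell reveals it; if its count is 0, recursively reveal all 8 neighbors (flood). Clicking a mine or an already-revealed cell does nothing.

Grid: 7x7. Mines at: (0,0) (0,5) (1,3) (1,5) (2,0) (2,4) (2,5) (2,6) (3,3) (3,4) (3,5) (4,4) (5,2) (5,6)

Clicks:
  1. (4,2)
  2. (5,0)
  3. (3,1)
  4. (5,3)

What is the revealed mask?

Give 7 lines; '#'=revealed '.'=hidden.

Answer: .......
.......
.......
##.....
###....
##.#...
##.....

Derivation:
Click 1 (4,2) count=2: revealed 1 new [(4,2)] -> total=1
Click 2 (5,0) count=0: revealed 8 new [(3,0) (3,1) (4,0) (4,1) (5,0) (5,1) (6,0) (6,1)] -> total=9
Click 3 (3,1) count=1: revealed 0 new [(none)] -> total=9
Click 4 (5,3) count=2: revealed 1 new [(5,3)] -> total=10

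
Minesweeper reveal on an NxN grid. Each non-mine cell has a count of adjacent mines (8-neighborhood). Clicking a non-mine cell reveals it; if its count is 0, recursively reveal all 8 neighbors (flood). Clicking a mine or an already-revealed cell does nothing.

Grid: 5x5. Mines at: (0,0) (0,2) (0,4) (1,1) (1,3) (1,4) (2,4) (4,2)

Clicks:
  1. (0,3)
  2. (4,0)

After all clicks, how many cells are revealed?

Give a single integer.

Click 1 (0,3) count=4: revealed 1 new [(0,3)] -> total=1
Click 2 (4,0) count=0: revealed 6 new [(2,0) (2,1) (3,0) (3,1) (4,0) (4,1)] -> total=7

Answer: 7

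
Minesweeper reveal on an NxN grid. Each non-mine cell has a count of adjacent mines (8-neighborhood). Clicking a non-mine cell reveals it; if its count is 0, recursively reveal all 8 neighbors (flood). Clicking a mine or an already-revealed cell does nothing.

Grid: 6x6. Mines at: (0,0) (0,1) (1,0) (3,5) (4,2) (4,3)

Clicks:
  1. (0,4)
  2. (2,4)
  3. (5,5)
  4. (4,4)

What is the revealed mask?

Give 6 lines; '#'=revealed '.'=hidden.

Answer: ..####
.#####
.#####
.####.
....##
....##

Derivation:
Click 1 (0,4) count=0: revealed 18 new [(0,2) (0,3) (0,4) (0,5) (1,1) (1,2) (1,3) (1,4) (1,5) (2,1) (2,2) (2,3) (2,4) (2,5) (3,1) (3,2) (3,3) (3,4)] -> total=18
Click 2 (2,4) count=1: revealed 0 new [(none)] -> total=18
Click 3 (5,5) count=0: revealed 4 new [(4,4) (4,5) (5,4) (5,5)] -> total=22
Click 4 (4,4) count=2: revealed 0 new [(none)] -> total=22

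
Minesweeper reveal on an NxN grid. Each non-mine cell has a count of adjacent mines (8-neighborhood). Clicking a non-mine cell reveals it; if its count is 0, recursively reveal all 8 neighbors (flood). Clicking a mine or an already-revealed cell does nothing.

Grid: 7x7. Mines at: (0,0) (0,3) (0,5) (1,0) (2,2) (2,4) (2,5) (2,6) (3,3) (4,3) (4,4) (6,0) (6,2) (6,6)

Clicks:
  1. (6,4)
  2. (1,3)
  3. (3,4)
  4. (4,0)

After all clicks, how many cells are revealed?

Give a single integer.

Click 1 (6,4) count=0: revealed 6 new [(5,3) (5,4) (5,5) (6,3) (6,4) (6,5)] -> total=6
Click 2 (1,3) count=3: revealed 1 new [(1,3)] -> total=7
Click 3 (3,4) count=5: revealed 1 new [(3,4)] -> total=8
Click 4 (4,0) count=0: revealed 11 new [(2,0) (2,1) (3,0) (3,1) (3,2) (4,0) (4,1) (4,2) (5,0) (5,1) (5,2)] -> total=19

Answer: 19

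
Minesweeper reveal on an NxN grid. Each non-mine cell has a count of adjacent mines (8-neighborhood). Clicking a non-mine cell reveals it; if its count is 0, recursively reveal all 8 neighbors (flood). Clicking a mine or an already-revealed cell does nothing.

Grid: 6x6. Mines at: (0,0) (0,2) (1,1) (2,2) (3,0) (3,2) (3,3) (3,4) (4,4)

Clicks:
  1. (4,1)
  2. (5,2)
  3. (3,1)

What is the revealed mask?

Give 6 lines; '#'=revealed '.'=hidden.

Click 1 (4,1) count=2: revealed 1 new [(4,1)] -> total=1
Click 2 (5,2) count=0: revealed 7 new [(4,0) (4,2) (4,3) (5,0) (5,1) (5,2) (5,3)] -> total=8
Click 3 (3,1) count=3: revealed 1 new [(3,1)] -> total=9

Answer: ......
......
......
.#....
####..
####..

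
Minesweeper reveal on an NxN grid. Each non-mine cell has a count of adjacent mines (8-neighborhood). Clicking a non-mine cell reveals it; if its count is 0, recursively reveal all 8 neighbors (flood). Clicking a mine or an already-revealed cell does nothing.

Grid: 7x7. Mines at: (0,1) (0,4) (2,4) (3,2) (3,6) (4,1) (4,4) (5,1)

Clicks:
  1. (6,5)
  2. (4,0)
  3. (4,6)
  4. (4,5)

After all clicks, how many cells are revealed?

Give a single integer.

Click 1 (6,5) count=0: revealed 12 new [(4,5) (4,6) (5,2) (5,3) (5,4) (5,5) (5,6) (6,2) (6,3) (6,4) (6,5) (6,6)] -> total=12
Click 2 (4,0) count=2: revealed 1 new [(4,0)] -> total=13
Click 3 (4,6) count=1: revealed 0 new [(none)] -> total=13
Click 4 (4,5) count=2: revealed 0 new [(none)] -> total=13

Answer: 13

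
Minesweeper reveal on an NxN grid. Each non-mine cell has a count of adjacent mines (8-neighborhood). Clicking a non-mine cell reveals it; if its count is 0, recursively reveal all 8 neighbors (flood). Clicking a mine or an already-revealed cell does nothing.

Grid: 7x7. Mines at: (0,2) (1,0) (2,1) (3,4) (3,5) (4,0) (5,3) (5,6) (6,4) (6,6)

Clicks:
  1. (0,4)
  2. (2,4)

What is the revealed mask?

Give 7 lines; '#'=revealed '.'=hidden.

Answer: ...####
...####
...####
.......
.......
.......
.......

Derivation:
Click 1 (0,4) count=0: revealed 12 new [(0,3) (0,4) (0,5) (0,6) (1,3) (1,4) (1,5) (1,6) (2,3) (2,4) (2,5) (2,6)] -> total=12
Click 2 (2,4) count=2: revealed 0 new [(none)] -> total=12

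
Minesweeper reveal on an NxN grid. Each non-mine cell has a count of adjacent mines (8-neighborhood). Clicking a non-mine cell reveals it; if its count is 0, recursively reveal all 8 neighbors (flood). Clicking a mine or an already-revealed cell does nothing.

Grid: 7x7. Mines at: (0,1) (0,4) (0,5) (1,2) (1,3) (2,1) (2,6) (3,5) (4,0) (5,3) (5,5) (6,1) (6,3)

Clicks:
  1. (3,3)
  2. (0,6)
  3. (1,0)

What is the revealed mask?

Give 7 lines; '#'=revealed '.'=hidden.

Click 1 (3,3) count=0: revealed 9 new [(2,2) (2,3) (2,4) (3,2) (3,3) (3,4) (4,2) (4,3) (4,4)] -> total=9
Click 2 (0,6) count=1: revealed 1 new [(0,6)] -> total=10
Click 3 (1,0) count=2: revealed 1 new [(1,0)] -> total=11

Answer: ......#
#......
..###..
..###..
..###..
.......
.......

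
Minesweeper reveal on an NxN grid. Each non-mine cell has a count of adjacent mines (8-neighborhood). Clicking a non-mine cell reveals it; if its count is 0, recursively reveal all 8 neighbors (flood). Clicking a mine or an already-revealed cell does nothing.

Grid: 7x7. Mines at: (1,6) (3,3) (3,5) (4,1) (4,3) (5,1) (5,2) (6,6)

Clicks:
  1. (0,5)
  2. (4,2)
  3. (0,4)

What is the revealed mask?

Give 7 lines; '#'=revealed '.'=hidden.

Click 1 (0,5) count=1: revealed 1 new [(0,5)] -> total=1
Click 2 (4,2) count=5: revealed 1 new [(4,2)] -> total=2
Click 3 (0,4) count=0: revealed 20 new [(0,0) (0,1) (0,2) (0,3) (0,4) (1,0) (1,1) (1,2) (1,3) (1,4) (1,5) (2,0) (2,1) (2,2) (2,3) (2,4) (2,5) (3,0) (3,1) (3,2)] -> total=22

Answer: ######.
######.
######.
###....
..#....
.......
.......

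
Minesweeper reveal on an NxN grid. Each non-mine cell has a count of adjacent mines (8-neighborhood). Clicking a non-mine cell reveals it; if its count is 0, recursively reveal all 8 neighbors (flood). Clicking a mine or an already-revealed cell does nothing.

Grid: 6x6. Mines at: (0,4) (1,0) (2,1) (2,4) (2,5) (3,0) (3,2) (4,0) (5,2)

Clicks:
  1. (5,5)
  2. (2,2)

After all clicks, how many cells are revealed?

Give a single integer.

Click 1 (5,5) count=0: revealed 9 new [(3,3) (3,4) (3,5) (4,3) (4,4) (4,5) (5,3) (5,4) (5,5)] -> total=9
Click 2 (2,2) count=2: revealed 1 new [(2,2)] -> total=10

Answer: 10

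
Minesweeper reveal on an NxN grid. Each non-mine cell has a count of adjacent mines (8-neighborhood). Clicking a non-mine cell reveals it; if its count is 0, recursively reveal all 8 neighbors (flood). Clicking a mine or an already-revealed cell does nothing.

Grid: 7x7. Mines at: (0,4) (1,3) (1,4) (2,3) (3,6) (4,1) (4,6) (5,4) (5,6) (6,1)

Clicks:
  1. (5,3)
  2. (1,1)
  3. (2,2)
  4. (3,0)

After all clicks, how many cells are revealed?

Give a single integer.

Click 1 (5,3) count=1: revealed 1 new [(5,3)] -> total=1
Click 2 (1,1) count=0: revealed 12 new [(0,0) (0,1) (0,2) (1,0) (1,1) (1,2) (2,0) (2,1) (2,2) (3,0) (3,1) (3,2)] -> total=13
Click 3 (2,2) count=2: revealed 0 new [(none)] -> total=13
Click 4 (3,0) count=1: revealed 0 new [(none)] -> total=13

Answer: 13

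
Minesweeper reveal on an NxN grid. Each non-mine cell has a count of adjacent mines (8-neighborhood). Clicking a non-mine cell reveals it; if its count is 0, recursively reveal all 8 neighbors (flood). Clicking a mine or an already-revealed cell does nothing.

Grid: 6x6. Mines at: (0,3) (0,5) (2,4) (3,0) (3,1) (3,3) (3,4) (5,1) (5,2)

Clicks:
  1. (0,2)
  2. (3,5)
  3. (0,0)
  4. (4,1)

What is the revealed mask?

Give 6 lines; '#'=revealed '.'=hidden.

Answer: ###...
###...
###...
.....#
.#....
......

Derivation:
Click 1 (0,2) count=1: revealed 1 new [(0,2)] -> total=1
Click 2 (3,5) count=2: revealed 1 new [(3,5)] -> total=2
Click 3 (0,0) count=0: revealed 8 new [(0,0) (0,1) (1,0) (1,1) (1,2) (2,0) (2,1) (2,2)] -> total=10
Click 4 (4,1) count=4: revealed 1 new [(4,1)] -> total=11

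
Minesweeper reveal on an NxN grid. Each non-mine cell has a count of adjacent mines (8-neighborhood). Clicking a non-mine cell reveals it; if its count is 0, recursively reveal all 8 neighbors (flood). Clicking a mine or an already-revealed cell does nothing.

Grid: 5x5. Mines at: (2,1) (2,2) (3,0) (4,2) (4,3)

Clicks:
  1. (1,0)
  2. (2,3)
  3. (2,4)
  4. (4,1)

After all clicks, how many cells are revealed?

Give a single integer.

Answer: 15

Derivation:
Click 1 (1,0) count=1: revealed 1 new [(1,0)] -> total=1
Click 2 (2,3) count=1: revealed 1 new [(2,3)] -> total=2
Click 3 (2,4) count=0: revealed 12 new [(0,0) (0,1) (0,2) (0,3) (0,4) (1,1) (1,2) (1,3) (1,4) (2,4) (3,3) (3,4)] -> total=14
Click 4 (4,1) count=2: revealed 1 new [(4,1)] -> total=15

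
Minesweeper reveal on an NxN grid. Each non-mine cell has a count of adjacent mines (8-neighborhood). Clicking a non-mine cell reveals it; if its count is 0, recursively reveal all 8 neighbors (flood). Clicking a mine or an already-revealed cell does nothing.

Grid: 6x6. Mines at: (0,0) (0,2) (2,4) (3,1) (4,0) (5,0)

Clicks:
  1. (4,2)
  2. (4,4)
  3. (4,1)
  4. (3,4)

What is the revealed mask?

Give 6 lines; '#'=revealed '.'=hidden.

Answer: ......
......
......
..####
.#####
.#####

Derivation:
Click 1 (4,2) count=1: revealed 1 new [(4,2)] -> total=1
Click 2 (4,4) count=0: revealed 13 new [(3,2) (3,3) (3,4) (3,5) (4,1) (4,3) (4,4) (4,5) (5,1) (5,2) (5,3) (5,4) (5,5)] -> total=14
Click 3 (4,1) count=3: revealed 0 new [(none)] -> total=14
Click 4 (3,4) count=1: revealed 0 new [(none)] -> total=14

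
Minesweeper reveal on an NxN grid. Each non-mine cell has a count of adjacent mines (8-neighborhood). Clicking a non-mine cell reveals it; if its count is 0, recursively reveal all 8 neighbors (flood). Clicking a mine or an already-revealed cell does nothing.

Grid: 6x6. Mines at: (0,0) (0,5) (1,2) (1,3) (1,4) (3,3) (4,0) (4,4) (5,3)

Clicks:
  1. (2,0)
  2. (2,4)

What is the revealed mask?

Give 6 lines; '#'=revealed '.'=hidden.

Answer: ......
##....
##..#.
##....
......
......

Derivation:
Click 1 (2,0) count=0: revealed 6 new [(1,0) (1,1) (2,0) (2,1) (3,0) (3,1)] -> total=6
Click 2 (2,4) count=3: revealed 1 new [(2,4)] -> total=7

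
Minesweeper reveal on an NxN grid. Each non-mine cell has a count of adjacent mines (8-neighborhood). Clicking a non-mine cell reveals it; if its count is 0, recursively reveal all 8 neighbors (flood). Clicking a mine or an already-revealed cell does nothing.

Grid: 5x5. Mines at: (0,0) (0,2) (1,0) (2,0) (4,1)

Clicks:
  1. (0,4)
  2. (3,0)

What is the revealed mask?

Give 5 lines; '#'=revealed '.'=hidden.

Click 1 (0,4) count=0: revealed 17 new [(0,3) (0,4) (1,1) (1,2) (1,3) (1,4) (2,1) (2,2) (2,3) (2,4) (3,1) (3,2) (3,3) (3,4) (4,2) (4,3) (4,4)] -> total=17
Click 2 (3,0) count=2: revealed 1 new [(3,0)] -> total=18

Answer: ...##
.####
.####
#####
..###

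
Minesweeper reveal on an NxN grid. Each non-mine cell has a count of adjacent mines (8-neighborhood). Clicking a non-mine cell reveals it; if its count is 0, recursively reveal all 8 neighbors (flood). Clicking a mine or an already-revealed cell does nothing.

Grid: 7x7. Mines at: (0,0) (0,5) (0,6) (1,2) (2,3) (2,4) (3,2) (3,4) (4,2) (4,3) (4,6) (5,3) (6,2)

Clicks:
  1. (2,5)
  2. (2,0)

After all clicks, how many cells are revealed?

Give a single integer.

Click 1 (2,5) count=2: revealed 1 new [(2,5)] -> total=1
Click 2 (2,0) count=0: revealed 12 new [(1,0) (1,1) (2,0) (2,1) (3,0) (3,1) (4,0) (4,1) (5,0) (5,1) (6,0) (6,1)] -> total=13

Answer: 13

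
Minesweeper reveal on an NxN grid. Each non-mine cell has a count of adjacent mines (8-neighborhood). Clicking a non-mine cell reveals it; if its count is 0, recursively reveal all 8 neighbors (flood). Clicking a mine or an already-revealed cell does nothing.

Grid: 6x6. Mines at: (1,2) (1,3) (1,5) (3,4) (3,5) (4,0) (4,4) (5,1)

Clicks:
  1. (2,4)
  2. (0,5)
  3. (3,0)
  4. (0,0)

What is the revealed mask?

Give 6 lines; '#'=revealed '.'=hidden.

Click 1 (2,4) count=4: revealed 1 new [(2,4)] -> total=1
Click 2 (0,5) count=1: revealed 1 new [(0,5)] -> total=2
Click 3 (3,0) count=1: revealed 1 new [(3,0)] -> total=3
Click 4 (0,0) count=0: revealed 7 new [(0,0) (0,1) (1,0) (1,1) (2,0) (2,1) (3,1)] -> total=10

Answer: ##...#
##....
##..#.
##....
......
......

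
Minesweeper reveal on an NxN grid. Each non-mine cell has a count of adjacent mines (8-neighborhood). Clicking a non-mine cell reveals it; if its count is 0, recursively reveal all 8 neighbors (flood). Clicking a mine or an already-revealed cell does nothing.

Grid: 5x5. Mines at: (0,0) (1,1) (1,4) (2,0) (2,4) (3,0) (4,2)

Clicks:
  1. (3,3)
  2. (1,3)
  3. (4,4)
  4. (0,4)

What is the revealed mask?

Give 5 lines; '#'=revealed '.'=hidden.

Click 1 (3,3) count=2: revealed 1 new [(3,3)] -> total=1
Click 2 (1,3) count=2: revealed 1 new [(1,3)] -> total=2
Click 3 (4,4) count=0: revealed 3 new [(3,4) (4,3) (4,4)] -> total=5
Click 4 (0,4) count=1: revealed 1 new [(0,4)] -> total=6

Answer: ....#
...#.
.....
...##
...##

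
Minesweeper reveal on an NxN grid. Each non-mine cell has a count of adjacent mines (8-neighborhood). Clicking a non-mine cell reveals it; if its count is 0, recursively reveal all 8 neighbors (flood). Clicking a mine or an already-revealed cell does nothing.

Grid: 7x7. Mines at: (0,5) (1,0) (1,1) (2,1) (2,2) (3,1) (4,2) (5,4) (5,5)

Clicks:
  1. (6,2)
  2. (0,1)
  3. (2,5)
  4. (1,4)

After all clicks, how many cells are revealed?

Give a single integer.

Click 1 (6,2) count=0: revealed 10 new [(4,0) (4,1) (5,0) (5,1) (5,2) (5,3) (6,0) (6,1) (6,2) (6,3)] -> total=10
Click 2 (0,1) count=2: revealed 1 new [(0,1)] -> total=11
Click 3 (2,5) count=0: revealed 16 new [(1,3) (1,4) (1,5) (1,6) (2,3) (2,4) (2,5) (2,6) (3,3) (3,4) (3,5) (3,6) (4,3) (4,4) (4,5) (4,6)] -> total=27
Click 4 (1,4) count=1: revealed 0 new [(none)] -> total=27

Answer: 27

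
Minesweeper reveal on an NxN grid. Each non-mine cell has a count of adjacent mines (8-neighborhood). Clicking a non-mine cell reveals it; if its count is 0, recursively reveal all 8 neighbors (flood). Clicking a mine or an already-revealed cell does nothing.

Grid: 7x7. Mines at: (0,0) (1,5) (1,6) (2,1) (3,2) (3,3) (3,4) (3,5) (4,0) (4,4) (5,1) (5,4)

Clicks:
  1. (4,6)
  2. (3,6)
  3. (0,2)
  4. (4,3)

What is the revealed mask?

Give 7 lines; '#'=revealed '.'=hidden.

Click 1 (4,6) count=1: revealed 1 new [(4,6)] -> total=1
Click 2 (3,6) count=1: revealed 1 new [(3,6)] -> total=2
Click 3 (0,2) count=0: revealed 11 new [(0,1) (0,2) (0,3) (0,4) (1,1) (1,2) (1,3) (1,4) (2,2) (2,3) (2,4)] -> total=13
Click 4 (4,3) count=5: revealed 1 new [(4,3)] -> total=14

Answer: .####..
.####..
..###..
......#
...#..#
.......
.......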